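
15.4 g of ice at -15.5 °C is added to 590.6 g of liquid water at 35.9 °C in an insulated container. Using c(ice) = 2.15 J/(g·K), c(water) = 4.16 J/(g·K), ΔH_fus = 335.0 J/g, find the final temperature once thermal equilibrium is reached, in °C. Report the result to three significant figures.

T_f = 32.7 °C

Heat to bring ice to 0 °C and melt it: q₁ = 15.4×2.15×15.5 + 15.4×335.0 = 5672.2 J
Heat the water can supply cooling to 0 °C: 590.6×4.16×35.9 = 88202.6 J > q₁, so all ice melts.
Energy balance: 590.6×4.16×(35.9 − T) = 5672.2 + 15.4×4.16×(T − 0)
2456.896(35.9 − T) = 5672.2 + 64.064 T
88202.6 − 5672.2 = 2520.960 T
T = 82530.4 / 2520.960 = 32.74 °C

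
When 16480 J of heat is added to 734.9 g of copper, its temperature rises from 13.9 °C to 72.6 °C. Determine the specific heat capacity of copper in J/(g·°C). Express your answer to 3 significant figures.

c = q / (m ΔT) = 16480 / (734.9 × 58.7)
c = 16480 / 43138.63 = 0.382 J/(g·°C)

c = 0.382 J/(g·°C)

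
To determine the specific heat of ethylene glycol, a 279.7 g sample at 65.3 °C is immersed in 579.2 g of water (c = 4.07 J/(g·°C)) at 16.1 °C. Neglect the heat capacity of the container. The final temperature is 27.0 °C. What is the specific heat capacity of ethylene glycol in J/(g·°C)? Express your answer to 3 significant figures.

q_gained = (579.2 × 4.07) × (27.0 − 16.1) = 25700 J
q_lost = 279.7 × c × (65.3 − 27.0) = 10712.51 c
Set equal: c = 25700 / 10712.51 = 2.40 J/(g·°C)

c = 2.40 J/(g·°C)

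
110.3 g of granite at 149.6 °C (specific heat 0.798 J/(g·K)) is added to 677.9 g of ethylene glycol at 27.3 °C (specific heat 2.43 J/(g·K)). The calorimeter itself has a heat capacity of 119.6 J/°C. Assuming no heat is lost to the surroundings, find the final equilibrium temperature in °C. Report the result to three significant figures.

T_f = 33.1 °C

Heat lost by granite = heat gained by ethylene glycol + calorimeter.
(110.3)(0.798)(149.6 − T) = [(677.9)(2.43) + 119.6](T − 27.3)
88.0194 (149.6 − T) = 1766.897 (T − 27.3)
13168 − 88.0194 T = 1766.897 T − 48236
61404 = 1854.9164 T
T = 33.10 °C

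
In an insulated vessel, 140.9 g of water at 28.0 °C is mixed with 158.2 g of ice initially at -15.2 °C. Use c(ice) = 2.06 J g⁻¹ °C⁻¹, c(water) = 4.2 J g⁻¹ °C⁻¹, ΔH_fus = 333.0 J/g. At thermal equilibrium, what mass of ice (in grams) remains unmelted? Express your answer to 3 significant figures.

m_ice remaining = 123 g

Heat to warm all ice to 0 °C: 158.2×2.06×15.2 = 4953.6 J
Heat released by water cooling to 0 °C: 140.9×4.2×28.0 = 16570 J
16570 J < 4953.6 + 158.2×333.0 = 57634.2 J, so not all ice melts; final T = 0 °C.
Heat left for melting: 16570 − 4953.6 = 11616.4 J
Mass melted = 11616.4 / 333.0 = 34.88 g
Ice remaining = 158.2 − 34.88 = 123.32 g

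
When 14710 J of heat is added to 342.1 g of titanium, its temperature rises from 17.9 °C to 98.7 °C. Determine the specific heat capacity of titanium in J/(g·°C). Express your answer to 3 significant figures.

c = q / (m ΔT) = 14710 / (342.1 × 80.8)
c = 14710 / 27641.68 = 0.532 J/(g·°C)

c = 0.532 J/(g·°C)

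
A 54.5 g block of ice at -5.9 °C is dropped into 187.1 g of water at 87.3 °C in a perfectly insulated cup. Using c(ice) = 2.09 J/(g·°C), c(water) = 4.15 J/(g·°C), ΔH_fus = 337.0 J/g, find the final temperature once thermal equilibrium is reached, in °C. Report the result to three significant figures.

T_f = 48.6 °C

Heat to bring ice to 0 °C and melt it: q₁ = 54.5×2.09×5.9 + 54.5×337.0 = 19039 J
Heat the water can supply cooling to 0 °C: 187.1×4.15×87.3 = 67785.4 J > q₁, so all ice melts.
Energy balance: 187.1×4.15×(87.3 − T) = 19039 + 54.5×4.15×(T − 0)
776.465(87.3 − T) = 19039 + 226.175 T
67785.4 − 19039 = 1002.640 T
T = 48746.4 / 1002.640 = 48.62 °C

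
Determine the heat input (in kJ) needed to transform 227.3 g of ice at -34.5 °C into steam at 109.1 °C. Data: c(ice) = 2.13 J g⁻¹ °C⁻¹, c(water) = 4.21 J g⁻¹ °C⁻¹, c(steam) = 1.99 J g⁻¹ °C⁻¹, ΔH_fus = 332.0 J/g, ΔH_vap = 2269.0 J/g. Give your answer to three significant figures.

q = 708 kJ

q1 (heat ice -34.5→0.0 °C): 227.3 × 2.13 × 34.5 = 16703 J
q2 (melt at 0 °C): 227.3 × 332.0 = 75464 J
q3 (heat water 0.0→100.0 °C): 227.3 × 4.21 × 100.0 = 95693 J
q4 (vaporize at 100 °C): 227.3 × 2269.0 = 515744 J
q5 (heat steam 100.0→109.1 °C): 227.3 × 1.99 × 9.1 = 4116 J
Total: 16703 + 75464 + 95693 + 515744 + 4116 = 707720 J = 708 kJ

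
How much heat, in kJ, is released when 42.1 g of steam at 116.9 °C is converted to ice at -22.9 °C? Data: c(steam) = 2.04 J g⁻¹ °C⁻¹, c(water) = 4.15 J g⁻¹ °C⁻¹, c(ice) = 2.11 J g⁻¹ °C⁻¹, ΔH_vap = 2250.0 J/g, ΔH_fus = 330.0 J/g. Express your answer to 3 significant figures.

q1 (cool steam 116.9→100 °C): 42.1 × 2.04 × 16.9 = 1451 J
q2 (condense at 100 °C): 42.1 × 2250.0 = 94725 J
q3 (cool water 100→0 °C): 42.1 × 4.15 × 100.0 = 17472 J
q4 (freeze at 0 °C): 42.1 × 330.0 = 13893 J
q5 (cool ice 0→-22.9 °C): 42.1 × 2.11 × 22.9 = 2034 J
Total: 1451 + 94725 + 17472 + 13893 + 2034 = 129575 J = 130 kJ

q = 130 kJ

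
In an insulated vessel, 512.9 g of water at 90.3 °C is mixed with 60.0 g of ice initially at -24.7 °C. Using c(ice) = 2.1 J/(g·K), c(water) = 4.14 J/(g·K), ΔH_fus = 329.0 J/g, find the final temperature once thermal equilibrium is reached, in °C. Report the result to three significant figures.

T_f = 71.2 °C

Heat to bring ice to 0 °C and melt it: q₁ = 60.0×2.1×24.7 + 60.0×329.0 = 22852 J
Heat the water can supply cooling to 0 °C: 512.9×4.14×90.3 = 191744 J > q₁, so all ice melts.
Energy balance: 512.9×4.14×(90.3 − T) = 22852 + 60.0×4.14×(T − 0)
2123.406(90.3 − T) = 22852 + 248.4 T
191744 − 22852 = 2371.806 T
T = 168892 / 2371.806 = 71.21 °C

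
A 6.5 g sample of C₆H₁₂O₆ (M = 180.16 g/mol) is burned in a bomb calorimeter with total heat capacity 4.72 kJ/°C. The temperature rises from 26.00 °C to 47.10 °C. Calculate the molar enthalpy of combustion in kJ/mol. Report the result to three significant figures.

ΔH = -2760 kJ/mol

ΔT = 47.10 − 26.00 = 21.10 °C
q_cal = C_cal × ΔT = 4.72 × 21.10 = 99.592 kJ
n = 6.5 / 180.16 = 0.03608 mol
q_rxn = −q_cal = -99.592 kJ
ΔH = -99.592 / 0.03608 = -2760 kJ/mol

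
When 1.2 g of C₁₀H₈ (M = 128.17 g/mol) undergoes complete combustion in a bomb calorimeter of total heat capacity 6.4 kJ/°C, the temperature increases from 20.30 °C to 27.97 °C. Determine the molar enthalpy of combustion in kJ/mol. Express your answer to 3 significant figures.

ΔT = 27.97 − 20.30 = 7.67 °C
q_cal = C_cal × ΔT = 6.4 × 7.67 = 49.088 kJ
n = 1.2 / 128.17 = 0.009363 mol
q_rxn = −q_cal = -49.088 kJ
ΔH = -49.088 / 0.009363 = -5243 kJ/mol

ΔH = -5240 kJ/mol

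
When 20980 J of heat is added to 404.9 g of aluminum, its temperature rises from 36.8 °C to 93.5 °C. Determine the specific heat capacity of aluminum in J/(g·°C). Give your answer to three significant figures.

c = q / (m ΔT) = 20980 / (404.9 × 56.7)
c = 20980 / 22957.83 = 0.914 J/(g·°C)

c = 0.914 J/(g·°C)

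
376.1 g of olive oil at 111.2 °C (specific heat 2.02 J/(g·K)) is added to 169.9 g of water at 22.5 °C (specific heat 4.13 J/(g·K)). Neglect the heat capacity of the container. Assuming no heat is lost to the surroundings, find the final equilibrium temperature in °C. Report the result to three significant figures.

Heat lost by olive oil = heat gained by water.
(376.1)(2.02)(111.2 − T) = (169.9)(4.13)(T − 22.5)
759.722 (111.2 − T) = 701.687 (T − 22.5)
84481 − 759.722 T = 701.687 T − 15788
100269 = 1461.409 T
T = 68.61 °C

T_f = 68.6 °C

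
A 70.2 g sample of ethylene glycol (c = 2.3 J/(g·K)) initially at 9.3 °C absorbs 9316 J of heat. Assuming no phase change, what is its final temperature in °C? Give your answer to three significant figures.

ΔT = q / (m c) = 9316 / (70.2 × 2.3) = 57.70 °C
T_f = 9.3 + 57.70 = 67.00 °C

T_f = 67.0 °C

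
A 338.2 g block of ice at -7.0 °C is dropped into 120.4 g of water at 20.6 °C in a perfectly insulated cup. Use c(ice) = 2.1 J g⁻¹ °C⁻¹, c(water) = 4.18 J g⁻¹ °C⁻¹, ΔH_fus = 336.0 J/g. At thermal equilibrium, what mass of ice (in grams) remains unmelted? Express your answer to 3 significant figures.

Heat to warm all ice to 0 °C: 338.2×2.1×7.0 = 4971.5 J
Heat released by water cooling to 0 °C: 120.4×4.18×20.6 = 10367 J
10367 J < 4971.5 + 338.2×336.0 = 118606.7 J, so not all ice melts; final T = 0 °C.
Heat left for melting: 10367 − 4971.5 = 5395.5 J
Mass melted = 5395.5 / 336.0 = 16.06 g
Ice remaining = 338.2 − 16.06 = 322.14 g

m_ice remaining = 322 g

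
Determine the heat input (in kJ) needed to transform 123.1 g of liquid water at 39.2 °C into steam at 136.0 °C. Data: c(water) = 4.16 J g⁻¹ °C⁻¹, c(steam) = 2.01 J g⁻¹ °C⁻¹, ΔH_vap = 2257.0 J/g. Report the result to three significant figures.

q1 (heat water 39.2→100.0 °C): 123.1 × 4.16 × 60.8 = 31135 J
q2 (vaporize at 100 °C): 123.1 × 2257.0 = 277837 J
q3 (heat steam 100.0→136.0 °C): 123.1 × 2.01 × 36.0 = 8908 J
Total: 31135 + 277837 + 8908 = 317880 J = 318 kJ

q = 318 kJ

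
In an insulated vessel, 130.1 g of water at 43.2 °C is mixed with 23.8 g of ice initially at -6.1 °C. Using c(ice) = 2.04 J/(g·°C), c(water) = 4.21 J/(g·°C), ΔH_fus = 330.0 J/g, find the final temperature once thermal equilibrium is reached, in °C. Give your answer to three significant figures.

Heat to bring ice to 0 °C and melt it: q₁ = 23.8×2.04×6.1 + 23.8×330.0 = 8150.2 J
Heat the water can supply cooling to 0 °C: 130.1×4.21×43.2 = 23661.5 J > q₁, so all ice melts.
Energy balance: 130.1×4.21×(43.2 − T) = 8150.2 + 23.8×4.21×(T − 0)
547.721(43.2 − T) = 8150.2 + 100.198 T
23661.5 − 8150.2 = 647.919 T
T = 15511.3 / 647.919 = 23.94 °C

T_f = 23.9 °C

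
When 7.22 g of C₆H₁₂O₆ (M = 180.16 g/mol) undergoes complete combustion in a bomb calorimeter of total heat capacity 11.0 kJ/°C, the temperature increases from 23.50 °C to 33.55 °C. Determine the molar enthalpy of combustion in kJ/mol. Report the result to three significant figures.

ΔT = 33.55 − 23.50 = 10.05 °C
q_cal = C_cal × ΔT = 11.0 × 10.05 = 110.55 kJ
n = 7.22 / 180.16 = 0.04008 mol
q_rxn = −q_cal = -110.55 kJ
ΔH = -110.55 / 0.04008 = -2758 kJ/mol

ΔH = -2760 kJ/mol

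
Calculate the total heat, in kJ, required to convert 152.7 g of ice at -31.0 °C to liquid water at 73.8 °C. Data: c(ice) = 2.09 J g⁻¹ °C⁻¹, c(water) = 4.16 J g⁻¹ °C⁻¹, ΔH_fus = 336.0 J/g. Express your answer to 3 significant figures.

q = 108 kJ

q1 (heat ice -31.0→0.0 °C): 152.7 × 2.09 × 31.0 = 9893 J
q2 (melt at 0 °C): 152.7 × 336.0 = 51307 J
q3 (heat water 0.0→73.8 °C): 152.7 × 4.16 × 73.8 = 46880 J
Total: 9893 + 51307 + 46880 = 108080 J = 108 kJ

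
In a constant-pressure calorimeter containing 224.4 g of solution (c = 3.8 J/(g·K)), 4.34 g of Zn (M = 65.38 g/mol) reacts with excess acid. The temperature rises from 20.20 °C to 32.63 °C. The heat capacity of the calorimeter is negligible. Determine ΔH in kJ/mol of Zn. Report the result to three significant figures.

ΔH = -160 kJ/mol

|ΔT| = |32.63 − 20.20| = 12.43 °C
|q_surr| = (224.4 × 3.8) × 12.43 = 852.72 × 12.43 = 10600 J
n(Zn) = 4.34 / 65.38 = 0.06638 mol
Temperature rose, so q_rxn = −|q_surr| = -10.60 kJ
ΔH = q_rxn / n = -159.7 kJ/mol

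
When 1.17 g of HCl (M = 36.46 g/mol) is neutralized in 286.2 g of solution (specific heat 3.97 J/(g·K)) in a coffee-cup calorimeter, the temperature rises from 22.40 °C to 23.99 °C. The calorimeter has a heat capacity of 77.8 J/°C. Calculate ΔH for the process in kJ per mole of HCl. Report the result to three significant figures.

|ΔT| = |23.99 − 22.40| = 1.59 °C
|q_surr| = (286.2 × 3.97 + 77.8) × 1.59 = 1214.014 × 1.59 = 1930.3 J
n(HCl) = 1.17 / 36.46 = 0.032090 mol
Temperature rose, so q_rxn = −|q_surr| = -1.9303 kJ
ΔH = q_rxn / n = -60.15 kJ/mol

ΔH = -60.2 kJ/mol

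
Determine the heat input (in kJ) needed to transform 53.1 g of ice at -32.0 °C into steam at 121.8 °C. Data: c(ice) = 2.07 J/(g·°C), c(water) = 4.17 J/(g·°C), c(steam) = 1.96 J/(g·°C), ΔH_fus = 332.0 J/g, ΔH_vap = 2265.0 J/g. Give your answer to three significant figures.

q = 166 kJ

q1 (heat ice -32.0→0.0 °C): 53.1 × 2.07 × 32.0 = 3517 J
q2 (melt at 0 °C): 53.1 × 332.0 = 17629 J
q3 (heat water 0.0→100.0 °C): 53.1 × 4.17 × 100.0 = 22143 J
q4 (vaporize at 100 °C): 53.1 × 2265.0 = 120272 J
q5 (heat steam 100.0→121.8 °C): 53.1 × 1.96 × 21.8 = 2269 J
Total: 3517 + 17629 + 22143 + 120272 + 2269 = 165830 J = 166 kJ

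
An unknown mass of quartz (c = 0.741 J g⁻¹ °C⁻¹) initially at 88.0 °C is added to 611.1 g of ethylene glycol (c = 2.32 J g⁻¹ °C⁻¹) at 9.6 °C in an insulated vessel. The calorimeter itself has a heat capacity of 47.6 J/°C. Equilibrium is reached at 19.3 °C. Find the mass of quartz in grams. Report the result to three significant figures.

m = 279 g

q_gained = (611.1 × 2.32 + 47.6) × (19.3 − 9.6) = 14210 J
q_lost = m × 0.741 × (88.0 − 19.3) = 50.9067 m
m = 14210 / 50.9067 = 279 g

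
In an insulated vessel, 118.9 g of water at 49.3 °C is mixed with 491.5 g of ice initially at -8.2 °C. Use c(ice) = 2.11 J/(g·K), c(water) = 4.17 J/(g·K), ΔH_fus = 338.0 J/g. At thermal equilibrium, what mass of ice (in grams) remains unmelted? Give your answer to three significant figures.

Heat to warm all ice to 0 °C: 491.5×2.11×8.2 = 8503.9 J
Heat released by water cooling to 0 °C: 118.9×4.17×49.3 = 24444 J
24444 J < 8503.9 + 491.5×338.0 = 174630.9 J, so not all ice melts; final T = 0 °C.
Heat left for melting: 24444 − 8503.9 = 15940.1 J
Mass melted = 15940.1 / 338.0 = 47.16 g
Ice remaining = 491.5 − 47.16 = 444.34 g

m_ice remaining = 444 g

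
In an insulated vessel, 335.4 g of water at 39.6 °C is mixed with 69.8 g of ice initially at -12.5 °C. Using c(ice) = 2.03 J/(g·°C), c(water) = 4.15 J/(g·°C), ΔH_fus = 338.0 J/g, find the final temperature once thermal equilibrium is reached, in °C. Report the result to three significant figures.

Heat to bring ice to 0 °C and melt it: q₁ = 69.8×2.03×12.5 + 69.8×338.0 = 25364 J
Heat the water can supply cooling to 0 °C: 335.4×4.15×39.6 = 55119.6 J > q₁, so all ice melts.
Energy balance: 335.4×4.15×(39.6 − T) = 25364 + 69.8×4.15×(T − 0)
1391.91(39.6 − T) = 25364 + 289.67 T
55119.6 − 25364 = 1681.58 T
T = 29755.6 / 1681.58 = 17.70 °C

T_f = 17.7 °C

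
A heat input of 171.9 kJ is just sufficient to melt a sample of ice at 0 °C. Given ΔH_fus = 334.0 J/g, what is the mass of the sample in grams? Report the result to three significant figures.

m = 515 g

m = q / ΔH_fus = 171900 J / 334.0 J/g = 515 g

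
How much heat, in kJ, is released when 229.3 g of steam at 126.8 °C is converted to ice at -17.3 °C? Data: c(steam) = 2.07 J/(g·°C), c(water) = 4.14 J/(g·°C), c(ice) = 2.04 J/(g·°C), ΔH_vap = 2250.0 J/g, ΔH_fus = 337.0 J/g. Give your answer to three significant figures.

q = 709 kJ

q1 (cool steam 126.8→100 °C): 229.3 × 2.07 × 26.8 = 12721 J
q2 (condense at 100 °C): 229.3 × 2250.0 = 515925 J
q3 (cool water 100→0 °C): 229.3 × 4.14 × 100.0 = 94930 J
q4 (freeze at 0 °C): 229.3 × 337.0 = 77274 J
q5 (cool ice 0→-17.3 °C): 229.3 × 2.04 × 17.3 = 8092 J
Total: 12721 + 515925 + 94930 + 77274 + 8092 = 708942 J = 709 kJ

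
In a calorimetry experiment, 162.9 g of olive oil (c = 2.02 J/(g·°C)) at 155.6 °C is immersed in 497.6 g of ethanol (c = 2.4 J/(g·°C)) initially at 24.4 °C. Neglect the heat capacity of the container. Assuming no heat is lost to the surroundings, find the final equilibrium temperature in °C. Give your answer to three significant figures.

Heat lost by olive oil = heat gained by ethanol.
(162.9)(2.02)(155.6 − T) = (497.6)(2.4)(T − 24.4)
329.058 (155.6 − T) = 1194.24 (T − 24.4)
51201 − 329.058 T = 1194.24 T − 29139
80340 = 1523.298 T
T = 52.74 °C

T_f = 52.7 °C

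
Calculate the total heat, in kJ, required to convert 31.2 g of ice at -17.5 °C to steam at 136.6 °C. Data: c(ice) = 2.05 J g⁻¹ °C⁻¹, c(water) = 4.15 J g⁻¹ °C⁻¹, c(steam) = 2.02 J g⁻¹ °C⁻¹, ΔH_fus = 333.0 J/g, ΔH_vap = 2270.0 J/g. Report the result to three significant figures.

q1 (heat ice -17.5→0.0 °C): 31.2 × 2.05 × 17.5 = 1119 J
q2 (melt at 0 °C): 31.2 × 333.0 = 10390 J
q3 (heat water 0.0→100.0 °C): 31.2 × 4.15 × 100.0 = 12948 J
q4 (vaporize at 100 °C): 31.2 × 2270.0 = 70824 J
q5 (heat steam 100.0→136.6 °C): 31.2 × 2.02 × 36.6 = 2307 J
Total: 1119 + 10390 + 12948 + 70824 + 2307 = 97588 J = 97.6 kJ

q = 97.6 kJ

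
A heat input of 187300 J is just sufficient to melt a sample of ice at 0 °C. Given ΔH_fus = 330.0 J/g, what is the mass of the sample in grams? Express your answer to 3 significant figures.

m = q / ΔH_fus = 187300 J / 330.0 J/g = 568 g

m = 568 g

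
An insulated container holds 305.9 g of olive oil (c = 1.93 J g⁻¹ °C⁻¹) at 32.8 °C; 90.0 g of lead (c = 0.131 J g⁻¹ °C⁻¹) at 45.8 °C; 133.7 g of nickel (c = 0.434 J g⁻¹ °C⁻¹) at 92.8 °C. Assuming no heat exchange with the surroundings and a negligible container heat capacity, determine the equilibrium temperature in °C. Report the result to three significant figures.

Σ mᵢcᵢ(T − Tᵢ) = 0  ⇒  T = Σ mᵢcᵢTᵢ / Σ mᵢcᵢ
Σ mᵢcᵢ = 305.9×1.93 + 90.0×0.131 + 133.7×0.434 = 660.2028
Σ mᵢcᵢTᵢ = 590.387×32.8 + 11.79×45.8 + 58.0258×92.8 = 25289
T = 25289 / 660.2028 = 38.30 °C

T_f = 38.3 °C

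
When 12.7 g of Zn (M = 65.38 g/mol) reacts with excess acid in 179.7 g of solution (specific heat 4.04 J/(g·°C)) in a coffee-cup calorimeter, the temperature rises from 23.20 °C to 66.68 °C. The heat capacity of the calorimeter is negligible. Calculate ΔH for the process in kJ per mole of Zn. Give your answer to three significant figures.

ΔH = -163 kJ/mol

|ΔT| = |66.68 − 23.20| = 43.48 °C
|q_surr| = (179.7 × 4.04) × 43.48 = 725.988 × 43.48 = 31570 J
n(Zn) = 12.7 / 65.38 = 0.1942 mol
Temperature rose, so q_rxn = −|q_surr| = -31.57 kJ
ΔH = q_rxn / n = -162.6 kJ/mol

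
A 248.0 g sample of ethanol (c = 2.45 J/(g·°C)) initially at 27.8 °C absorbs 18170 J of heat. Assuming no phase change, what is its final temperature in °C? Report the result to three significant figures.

ΔT = q / (m c) = 18170 / (248.0 × 2.45) = 29.90 °C
T_f = 27.8 + 29.90 = 57.70 °C

T_f = 57.7 °C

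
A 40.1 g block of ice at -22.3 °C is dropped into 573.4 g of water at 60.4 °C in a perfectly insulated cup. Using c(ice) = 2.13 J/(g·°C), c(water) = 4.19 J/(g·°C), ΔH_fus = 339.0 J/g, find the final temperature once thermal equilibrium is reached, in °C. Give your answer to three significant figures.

Heat to bring ice to 0 °C and melt it: q₁ = 40.1×2.13×22.3 + 40.1×339.0 = 15499 J
Heat the water can supply cooling to 0 °C: 573.4×4.19×60.4 = 145114 J > q₁, so all ice melts.
Energy balance: 573.4×4.19×(60.4 − T) = 15499 + 40.1×4.19×(T − 0)
2402.546(60.4 − T) = 15499 + 168.019 T
145114 − 15499 = 2570.565 T
T = 129615 / 2570.565 = 50.42 °C

T_f = 50.4 °C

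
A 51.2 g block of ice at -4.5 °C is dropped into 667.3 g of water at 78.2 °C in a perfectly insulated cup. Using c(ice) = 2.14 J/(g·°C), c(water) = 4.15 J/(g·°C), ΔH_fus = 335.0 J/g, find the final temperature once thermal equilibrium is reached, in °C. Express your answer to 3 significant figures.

Heat to bring ice to 0 °C and melt it: q₁ = 51.2×2.14×4.5 + 51.2×335.0 = 17645 J
Heat the water can supply cooling to 0 °C: 667.3×4.15×78.2 = 216559 J > q₁, so all ice melts.
Energy balance: 667.3×4.15×(78.2 − T) = 17645 + 51.2×4.15×(T − 0)
2769.295(78.2 − T) = 17645 + 212.48 T
216559 − 17645 = 2981.775 T
T = 198914 / 2981.775 = 66.71 °C

T_f = 66.7 °C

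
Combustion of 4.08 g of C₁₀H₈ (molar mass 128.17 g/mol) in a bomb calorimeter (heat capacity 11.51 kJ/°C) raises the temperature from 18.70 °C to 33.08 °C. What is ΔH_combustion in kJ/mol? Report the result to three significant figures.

ΔT = 33.08 − 18.70 = 14.38 °C
q_cal = C_cal × ΔT = 11.51 × 14.38 = 165.5138 kJ
n = 4.08 / 128.17 = 0.03183 mol
q_rxn = −q_cal = -165.5138 kJ
ΔH = -165.5138 / 0.03183 = -5200 kJ/mol

ΔH = -5200 kJ/mol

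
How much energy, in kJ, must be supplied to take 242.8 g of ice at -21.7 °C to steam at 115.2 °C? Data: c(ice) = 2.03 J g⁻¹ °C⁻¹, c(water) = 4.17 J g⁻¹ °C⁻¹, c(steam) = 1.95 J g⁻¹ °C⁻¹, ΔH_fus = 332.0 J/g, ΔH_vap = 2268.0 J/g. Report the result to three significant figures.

q1 (heat ice -21.7→0.0 °C): 242.8 × 2.03 × 21.7 = 10696 J
q2 (melt at 0 °C): 242.8 × 332.0 = 80610 J
q3 (heat water 0.0→100.0 °C): 242.8 × 4.17 × 100.0 = 101248 J
q4 (vaporize at 100 °C): 242.8 × 2268.0 = 550670 J
q5 (heat steam 100.0→115.2 °C): 242.8 × 1.95 × 15.2 = 7197 J
Total: 10696 + 80610 + 101248 + 550670 + 7197 = 750421 J = 750 kJ

q = 750 kJ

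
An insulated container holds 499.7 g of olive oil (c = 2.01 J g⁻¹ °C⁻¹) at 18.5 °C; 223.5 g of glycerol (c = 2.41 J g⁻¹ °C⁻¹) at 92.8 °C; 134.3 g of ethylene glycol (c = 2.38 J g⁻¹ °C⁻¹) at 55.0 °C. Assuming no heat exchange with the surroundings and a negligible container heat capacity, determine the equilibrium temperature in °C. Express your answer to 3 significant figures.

T_f = 46.2 °C

Σ mᵢcᵢ(T − Tᵢ) = 0  ⇒  T = Σ mᵢcᵢTᵢ / Σ mᵢcᵢ
Σ mᵢcᵢ = 499.7×2.01 + 223.5×2.41 + 134.3×2.38 = 1862.666
Σ mᵢcᵢTᵢ = 1004.397×18.5 + 538.635×92.8 + 319.634×55.0 = 86147
T = 86147 / 1862.666 = 46.249 °C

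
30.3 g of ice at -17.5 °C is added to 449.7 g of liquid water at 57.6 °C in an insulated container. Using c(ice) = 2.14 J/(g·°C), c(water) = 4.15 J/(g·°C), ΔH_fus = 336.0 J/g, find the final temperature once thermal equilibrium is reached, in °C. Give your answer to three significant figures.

Heat to bring ice to 0 °C and melt it: q₁ = 30.3×2.14×17.5 + 30.3×336.0 = 11316 J
Heat the water can supply cooling to 0 °C: 449.7×4.15×57.6 = 107496 J > q₁, so all ice melts.
Energy balance: 449.7×4.15×(57.6 − T) = 11316 + 30.3×4.15×(T − 0)
1866.255(57.6 − T) = 11316 + 125.745 T
107496 − 11316 = 1992.000 T
T = 96180 / 1992.000 = 48.28 °C

T_f = 48.3 °C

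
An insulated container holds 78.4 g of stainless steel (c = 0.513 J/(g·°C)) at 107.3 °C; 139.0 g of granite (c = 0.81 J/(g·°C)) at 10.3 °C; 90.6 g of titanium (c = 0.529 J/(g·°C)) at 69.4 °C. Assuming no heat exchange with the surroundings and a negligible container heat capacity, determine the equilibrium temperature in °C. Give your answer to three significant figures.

Σ mᵢcᵢ(T − Tᵢ) = 0  ⇒  T = Σ mᵢcᵢTᵢ / Σ mᵢcᵢ
Σ mᵢcᵢ = 78.4×0.513 + 139.0×0.81 + 90.6×0.529 = 200.7366
Σ mᵢcᵢTᵢ = 40.2192×107.3 + 112.59×10.3 + 47.9274×69.4 = 8801.4
T = 8801.4 / 200.7366 = 43.846 °C

T_f = 43.8 °C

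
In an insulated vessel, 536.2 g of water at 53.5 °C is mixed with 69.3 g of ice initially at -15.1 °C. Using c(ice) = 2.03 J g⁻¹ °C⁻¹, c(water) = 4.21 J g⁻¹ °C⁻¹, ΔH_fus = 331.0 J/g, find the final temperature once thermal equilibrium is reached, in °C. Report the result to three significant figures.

Heat to bring ice to 0 °C and melt it: q₁ = 69.3×2.03×15.1 + 69.3×331.0 = 25063 J
Heat the water can supply cooling to 0 °C: 536.2×4.21×53.5 = 120771 J > q₁, so all ice melts.
Energy balance: 536.2×4.21×(53.5 − T) = 25063 + 69.3×4.21×(T − 0)
2257.402(53.5 − T) = 25063 + 291.753 T
120771 − 25063 = 2549.155 T
T = 95708 / 2549.155 = 37.54 °C

T_f = 37.5 °C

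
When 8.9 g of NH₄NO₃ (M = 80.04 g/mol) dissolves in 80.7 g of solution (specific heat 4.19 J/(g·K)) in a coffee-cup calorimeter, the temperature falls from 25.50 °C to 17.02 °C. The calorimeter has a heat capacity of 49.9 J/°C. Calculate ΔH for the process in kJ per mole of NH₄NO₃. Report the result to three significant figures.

|ΔT| = |17.02 − 25.50| = 8.48 °C
|q_surr| = (80.7 × 4.19 + 49.9) × 8.48 = 388.033 × 8.48 = 3291 J
n(NH₄NO₃) = 8.9 / 80.04 = 0.1112 mol
Temperature fell, so q_rxn = +|q_surr| = 3.291 kJ
ΔH = q_rxn / n = 29.60 kJ/mol

ΔH = 29.6 kJ/mol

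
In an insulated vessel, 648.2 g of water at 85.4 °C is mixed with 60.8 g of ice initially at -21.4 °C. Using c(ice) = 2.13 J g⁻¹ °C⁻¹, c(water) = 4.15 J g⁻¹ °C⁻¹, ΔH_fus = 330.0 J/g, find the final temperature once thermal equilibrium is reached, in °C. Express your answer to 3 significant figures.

Heat to bring ice to 0 °C and melt it: q₁ = 60.8×2.13×21.4 + 60.8×330.0 = 22835 J
Heat the water can supply cooling to 0 °C: 648.2×4.15×85.4 = 229729 J > q₁, so all ice melts.
Energy balance: 648.2×4.15×(85.4 − T) = 22835 + 60.8×4.15×(T − 0)
2690.03(85.4 − T) = 22835 + 252.32 T
229729 − 22835 = 2942.35 T
T = 206894 / 2942.35 = 70.32 °C

T_f = 70.3 °C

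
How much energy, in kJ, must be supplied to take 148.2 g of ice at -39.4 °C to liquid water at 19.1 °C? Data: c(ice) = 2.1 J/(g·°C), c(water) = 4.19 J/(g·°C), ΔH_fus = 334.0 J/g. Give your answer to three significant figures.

q = 73.6 kJ

q1 (heat ice -39.4→0.0 °C): 148.2 × 2.1 × 39.4 = 12262 J
q2 (melt at 0 °C): 148.2 × 334.0 = 49499 J
q3 (heat water 0.0→19.1 °C): 148.2 × 4.19 × 19.1 = 11860 J
Total: 12262 + 49499 + 11860 = 73621 J = 73.6 kJ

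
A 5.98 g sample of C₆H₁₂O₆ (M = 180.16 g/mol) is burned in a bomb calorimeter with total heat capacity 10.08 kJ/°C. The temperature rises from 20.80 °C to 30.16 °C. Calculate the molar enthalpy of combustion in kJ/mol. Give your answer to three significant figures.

ΔH = -2840 kJ/mol

ΔT = 30.16 − 20.80 = 9.36 °C
q_cal = C_cal × ΔT = 10.08 × 9.36 = 94.3488 kJ
n = 5.98 / 180.16 = 0.03319 mol
q_rxn = −q_cal = -94.3488 kJ
ΔH = -94.3488 / 0.03319 = -2843 kJ/mol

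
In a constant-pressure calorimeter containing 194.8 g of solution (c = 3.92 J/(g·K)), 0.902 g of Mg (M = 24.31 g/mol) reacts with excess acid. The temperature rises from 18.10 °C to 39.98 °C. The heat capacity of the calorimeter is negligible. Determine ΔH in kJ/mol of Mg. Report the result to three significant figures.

ΔH = -450 kJ/mol

|ΔT| = |39.98 − 18.10| = 21.88 °C
|q_surr| = (194.8 × 3.92) × 21.88 = 763.616 × 21.88 = 16710 J
n(Mg) = 0.902 / 24.31 = 0.03710 mol
Temperature rose, so q_rxn = −|q_surr| = -16.71 kJ
ΔH = q_rxn / n = -450.4 kJ/mol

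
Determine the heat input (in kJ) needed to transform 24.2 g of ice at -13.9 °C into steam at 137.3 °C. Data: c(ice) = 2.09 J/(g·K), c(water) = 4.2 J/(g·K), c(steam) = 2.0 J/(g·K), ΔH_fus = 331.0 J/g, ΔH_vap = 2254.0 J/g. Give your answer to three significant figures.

q = 75.2 kJ

q1 (heat ice -13.9→0.0 °C): 24.2 × 2.09 × 13.9 = 703 J
q2 (melt at 0 °C): 24.2 × 331.0 = 8010 J
q3 (heat water 0.0→100.0 °C): 24.2 × 4.2 × 100.0 = 10164 J
q4 (vaporize at 100 °C): 24.2 × 2254.0 = 54547 J
q5 (heat steam 100.0→137.3 °C): 24.2 × 2.0 × 37.3 = 1805 J
Total: 703 + 8010 + 10164 + 54547 + 1805 = 75229 J = 75.2 kJ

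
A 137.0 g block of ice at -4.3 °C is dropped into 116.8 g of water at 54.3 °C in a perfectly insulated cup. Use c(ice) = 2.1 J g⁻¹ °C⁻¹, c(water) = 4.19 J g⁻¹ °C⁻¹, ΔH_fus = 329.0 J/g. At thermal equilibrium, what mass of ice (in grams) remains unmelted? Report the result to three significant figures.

m_ice remaining = 60.0 g

Heat to warm all ice to 0 °C: 137.0×2.1×4.3 = 1237.1 J
Heat released by water cooling to 0 °C: 116.8×4.19×54.3 = 26574 J
26574 J < 1237.1 + 137.0×329.0 = 46310.1 J, so not all ice melts; final T = 0 °C.
Heat left for melting: 26574 − 1237.1 = 25336.9 J
Mass melted = 25336.9 / 329.0 = 77.01 g
Ice remaining = 137.0 − 77.01 = 59.99 g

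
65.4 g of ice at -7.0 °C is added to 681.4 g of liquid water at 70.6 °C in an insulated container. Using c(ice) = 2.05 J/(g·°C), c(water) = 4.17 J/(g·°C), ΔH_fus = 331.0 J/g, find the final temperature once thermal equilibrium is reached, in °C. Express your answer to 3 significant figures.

Heat to bring ice to 0 °C and melt it: q₁ = 65.4×2.05×7.0 + 65.4×331.0 = 22586 J
Heat the water can supply cooling to 0 °C: 681.4×4.17×70.6 = 200606 J > q₁, so all ice melts.
Energy balance: 681.4×4.17×(70.6 − T) = 22586 + 65.4×4.17×(T − 0)
2841.438(70.6 − T) = 22586 + 272.718 T
200606 − 22586 = 3114.156 T
T = 178020 / 3114.156 = 57.16 °C

T_f = 57.2 °C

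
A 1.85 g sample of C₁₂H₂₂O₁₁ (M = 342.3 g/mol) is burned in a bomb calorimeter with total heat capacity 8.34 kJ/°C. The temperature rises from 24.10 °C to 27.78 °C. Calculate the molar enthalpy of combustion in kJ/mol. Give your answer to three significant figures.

ΔH = -5680 kJ/mol

ΔT = 27.78 − 24.10 = 3.68 °C
q_cal = C_cal × ΔT = 8.34 × 3.68 = 30.6912 kJ
n = 1.85 / 342.3 = 0.005405 mol
q_rxn = −q_cal = -30.6912 kJ
ΔH = -30.6912 / 0.005405 = -5678 kJ/mol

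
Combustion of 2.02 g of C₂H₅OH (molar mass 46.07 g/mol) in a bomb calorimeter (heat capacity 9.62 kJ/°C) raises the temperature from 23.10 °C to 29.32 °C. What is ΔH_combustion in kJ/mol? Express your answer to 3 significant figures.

ΔH = -1360 kJ/mol

ΔT = 29.32 − 23.10 = 6.22 °C
q_cal = C_cal × ΔT = 9.62 × 6.22 = 59.8364 kJ
n = 2.02 / 46.07 = 0.04385 mol
q_rxn = −q_cal = -59.8364 kJ
ΔH = -59.8364 / 0.04385 = -1364.6 kJ/mol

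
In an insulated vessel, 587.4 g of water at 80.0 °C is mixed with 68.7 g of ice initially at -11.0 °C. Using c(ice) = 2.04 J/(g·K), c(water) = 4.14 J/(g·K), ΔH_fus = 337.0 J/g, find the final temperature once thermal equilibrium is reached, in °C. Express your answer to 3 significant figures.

Heat to bring ice to 0 °C and melt it: q₁ = 68.7×2.04×11.0 + 68.7×337.0 = 24694 J
Heat the water can supply cooling to 0 °C: 587.4×4.14×80.0 = 194547 J > q₁, so all ice melts.
Energy balance: 587.4×4.14×(80.0 − T) = 24694 + 68.7×4.14×(T − 0)
2431.836(80.0 − T) = 24694 + 284.418 T
194547 − 24694 = 2716.254 T
T = 169853 / 2716.254 = 62.53 °C

T_f = 62.5 °C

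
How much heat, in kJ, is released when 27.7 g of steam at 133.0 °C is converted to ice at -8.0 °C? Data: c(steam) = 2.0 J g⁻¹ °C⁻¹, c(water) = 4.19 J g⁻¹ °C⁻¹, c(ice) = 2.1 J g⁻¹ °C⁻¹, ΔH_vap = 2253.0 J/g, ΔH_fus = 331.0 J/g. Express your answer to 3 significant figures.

q1 (cool steam 133.0→100 °C): 27.7 × 2.0 × 33.0 = 1828 J
q2 (condense at 100 °C): 27.7 × 2253.0 = 62408 J
q3 (cool water 100→0 °C): 27.7 × 4.19 × 100.0 = 11606 J
q4 (freeze at 0 °C): 27.7 × 331.0 = 9169 J
q5 (cool ice 0→-8.0 °C): 27.7 × 2.1 × 8.0 = 465 J
Total: 1828 + 62408 + 11606 + 9169 + 465 = 85476 J = 85.5 kJ

q = 85.5 kJ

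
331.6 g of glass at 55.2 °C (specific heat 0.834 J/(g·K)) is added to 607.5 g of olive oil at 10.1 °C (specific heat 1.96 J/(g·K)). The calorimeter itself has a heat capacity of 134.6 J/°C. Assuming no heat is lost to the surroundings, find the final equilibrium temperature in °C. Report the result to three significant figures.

Heat lost by glass = heat gained by olive oil + calorimeter.
(331.6)(0.834)(55.2 − T) = [(607.5)(1.96) + 134.6](T − 10.1)
276.5544 (55.2 − T) = 1325.3 (T − 10.1)
15266 − 276.5544 T = 1325.3 T − 13386
28652 = 1601.8544 T
T = 17.89 °C

T_f = 17.9 °C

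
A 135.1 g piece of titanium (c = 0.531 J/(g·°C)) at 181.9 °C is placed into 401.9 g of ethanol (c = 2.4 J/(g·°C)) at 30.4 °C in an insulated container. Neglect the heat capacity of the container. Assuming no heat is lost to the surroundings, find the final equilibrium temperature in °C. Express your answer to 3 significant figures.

Heat lost by titanium = heat gained by ethanol.
(135.1)(0.531)(181.9 − T) = (401.9)(2.4)(T − 30.4)
71.7381 (181.9 − T) = 964.56 (T − 30.4)
13049 − 71.7381 T = 964.56 T − 29323
42372 = 1036.2981 T
T = 40.89 °C

T_f = 40.9 °C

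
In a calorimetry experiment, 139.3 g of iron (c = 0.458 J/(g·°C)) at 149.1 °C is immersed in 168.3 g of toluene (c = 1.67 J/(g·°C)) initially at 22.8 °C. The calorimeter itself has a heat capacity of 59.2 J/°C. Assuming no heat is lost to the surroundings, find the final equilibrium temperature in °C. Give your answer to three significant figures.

Heat lost by iron = heat gained by toluene + calorimeter.
(139.3)(0.458)(149.1 − T) = [(168.3)(1.67) + 59.2](T − 22.8)
63.7994 (149.1 − T) = 340.261 (T − 22.8)
9512.5 − 63.7994 T = 340.261 T − 7758.0
17270.5 = 404.0604 T
T = 42.74 °C

T_f = 42.7 °C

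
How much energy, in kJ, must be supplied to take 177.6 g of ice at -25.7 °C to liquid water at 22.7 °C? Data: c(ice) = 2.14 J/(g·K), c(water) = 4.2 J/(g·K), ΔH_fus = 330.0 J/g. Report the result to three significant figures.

q = 85.3 kJ

q1 (heat ice -25.7→0.0 °C): 177.6 × 2.14 × 25.7 = 9768 J
q2 (melt at 0 °C): 177.6 × 330.0 = 58608 J
q3 (heat water 0.0→22.7 °C): 177.6 × 4.2 × 22.7 = 16932 J
Total: 9768 + 58608 + 16932 = 85308 J = 85.3 kJ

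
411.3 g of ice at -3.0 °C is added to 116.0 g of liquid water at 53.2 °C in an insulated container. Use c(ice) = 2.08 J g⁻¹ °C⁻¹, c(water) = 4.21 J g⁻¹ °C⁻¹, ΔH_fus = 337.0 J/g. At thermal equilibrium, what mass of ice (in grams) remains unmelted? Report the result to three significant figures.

Heat to warm all ice to 0 °C: 411.3×2.08×3.0 = 2566.5 J
Heat released by water cooling to 0 °C: 116.0×4.21×53.2 = 25981 J
25981 J < 2566.5 + 411.3×337.0 = 141174.6 J, so not all ice melts; final T = 0 °C.
Heat left for melting: 25981 − 2566.5 = 23414.5 J
Mass melted = 23414.5 / 337.0 = 69.48 g
Ice remaining = 411.3 − 69.48 = 341.82 g

m_ice remaining = 342 g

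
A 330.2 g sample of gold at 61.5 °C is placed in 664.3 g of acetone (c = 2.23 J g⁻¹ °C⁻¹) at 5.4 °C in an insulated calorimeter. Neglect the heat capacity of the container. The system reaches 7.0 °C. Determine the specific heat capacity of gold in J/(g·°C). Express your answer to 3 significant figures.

c = 0.132 J/(g·°C)

q_gained = (664.3 × 2.23) × (7.0 − 5.4) = 2370 J
q_lost = 330.2 × c × (61.5 − 7.0) = 17995.9 c
Set equal: c = 2370 / 17995.9 = 0.132 J/(g·°C)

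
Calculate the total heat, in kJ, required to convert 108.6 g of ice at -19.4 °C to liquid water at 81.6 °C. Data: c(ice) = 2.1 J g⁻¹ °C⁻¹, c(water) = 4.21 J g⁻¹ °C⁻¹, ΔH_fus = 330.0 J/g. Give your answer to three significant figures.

q = 77.6 kJ

q1 (heat ice -19.4→0.0 °C): 108.6 × 2.1 × 19.4 = 4424 J
q2 (melt at 0 °C): 108.6 × 330.0 = 35838 J
q3 (heat water 0.0→81.6 °C): 108.6 × 4.21 × 81.6 = 37308 J
Total: 4424 + 35838 + 37308 = 77570 J = 77.6 kJ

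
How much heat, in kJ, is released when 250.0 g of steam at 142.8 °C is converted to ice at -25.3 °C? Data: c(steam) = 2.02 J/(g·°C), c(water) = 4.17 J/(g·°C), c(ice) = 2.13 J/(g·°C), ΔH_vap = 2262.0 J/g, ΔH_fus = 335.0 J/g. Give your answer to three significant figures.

q = 789 kJ

q1 (cool steam 142.8→100 °C): 250.0 × 2.02 × 42.8 = 21614 J
q2 (condense at 100 °C): 250.0 × 2262.0 = 565500 J
q3 (cool water 100→0 °C): 250.0 × 4.17 × 100.0 = 104250 J
q4 (freeze at 0 °C): 250.0 × 335.0 = 83750 J
q5 (cool ice 0→-25.3 °C): 250.0 × 2.13 × 25.3 = 13472 J
Total: 21614 + 565500 + 104250 + 83750 + 13472 = 788586 J = 789 kJ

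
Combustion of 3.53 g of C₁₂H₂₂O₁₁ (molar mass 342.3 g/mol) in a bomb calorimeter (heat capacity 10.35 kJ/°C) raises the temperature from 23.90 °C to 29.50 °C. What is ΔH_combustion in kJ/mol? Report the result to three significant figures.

ΔH = -5620 kJ/mol

ΔT = 29.50 − 23.90 = 5.60 °C
q_cal = C_cal × ΔT = 10.35 × 5.60 = 57.96 kJ
n = 3.53 / 342.3 = 0.01031 mol
q_rxn = −q_cal = -57.96 kJ
ΔH = -57.96 / 0.01031 = -5622 kJ/mol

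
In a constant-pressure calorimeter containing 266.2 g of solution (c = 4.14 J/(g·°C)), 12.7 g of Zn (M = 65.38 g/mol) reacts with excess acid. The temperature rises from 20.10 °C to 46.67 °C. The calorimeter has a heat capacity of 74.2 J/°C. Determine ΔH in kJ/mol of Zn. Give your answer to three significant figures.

ΔH = -161 kJ/mol

|ΔT| = |46.67 − 20.10| = 26.57 °C
|q_surr| = (266.2 × 4.14 + 74.2) × 26.57 = 1176.268 × 26.57 = 31250 J
n(Zn) = 12.7 / 65.38 = 0.1942 mol
Temperature rose, so q_rxn = −|q_surr| = -31.25 kJ
ΔH = q_rxn / n = -160.9 kJ/mol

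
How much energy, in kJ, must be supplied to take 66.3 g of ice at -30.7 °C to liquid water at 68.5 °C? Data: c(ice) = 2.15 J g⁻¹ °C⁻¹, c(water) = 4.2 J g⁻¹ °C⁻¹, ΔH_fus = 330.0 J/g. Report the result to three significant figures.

q = 45.3 kJ

q1 (heat ice -30.7→0.0 °C): 66.3 × 2.15 × 30.7 = 4376 J
q2 (melt at 0 °C): 66.3 × 330.0 = 21879 J
q3 (heat water 0.0→68.5 °C): 66.3 × 4.2 × 68.5 = 19075 J
Total: 4376 + 21879 + 19075 = 45330 J = 45.3 kJ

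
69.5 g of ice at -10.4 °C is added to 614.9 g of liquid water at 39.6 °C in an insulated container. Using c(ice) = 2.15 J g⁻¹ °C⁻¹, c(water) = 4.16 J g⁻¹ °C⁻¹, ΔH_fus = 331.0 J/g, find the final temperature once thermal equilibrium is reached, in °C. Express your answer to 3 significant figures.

T_f = 27.0 °C

Heat to bring ice to 0 °C and melt it: q₁ = 69.5×2.15×10.4 + 69.5×331.0 = 24559 J
Heat the water can supply cooling to 0 °C: 614.9×4.16×39.6 = 101296 J > q₁, so all ice melts.
Energy balance: 614.9×4.16×(39.6 − T) = 24559 + 69.5×4.16×(T − 0)
2557.984(39.6 − T) = 24559 + 289.12 T
101296 − 24559 = 2847.104 T
T = 76737 / 2847.104 = 26.95 °C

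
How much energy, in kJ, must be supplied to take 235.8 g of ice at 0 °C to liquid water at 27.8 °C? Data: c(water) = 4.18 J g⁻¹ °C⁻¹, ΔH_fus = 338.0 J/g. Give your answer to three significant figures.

q1 (melt at 0 °C): 235.8 × 338.0 = 79700 J
q2 (heat water 0.0→27.8 °C): 235.8 × 4.18 × 27.8 = 27401 J
Total: 79700 + 27401 = 107101 J = 107 kJ

q = 107 kJ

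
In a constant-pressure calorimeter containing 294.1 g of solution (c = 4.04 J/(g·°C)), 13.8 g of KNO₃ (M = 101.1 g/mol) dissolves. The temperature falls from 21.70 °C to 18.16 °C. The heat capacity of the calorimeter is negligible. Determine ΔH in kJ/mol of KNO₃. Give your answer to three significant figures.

ΔH = 30.8 kJ/mol

|ΔT| = |18.16 − 21.70| = 3.54 °C
|q_surr| = (294.1 × 4.04) × 3.54 = 1188.164 × 3.54 = 4206 J
n(KNO₃) = 13.8 / 101.1 = 0.1365 mol
Temperature fell, so q_rxn = +|q_surr| = 4.206 kJ
ΔH = q_rxn / n = 30.81 kJ/mol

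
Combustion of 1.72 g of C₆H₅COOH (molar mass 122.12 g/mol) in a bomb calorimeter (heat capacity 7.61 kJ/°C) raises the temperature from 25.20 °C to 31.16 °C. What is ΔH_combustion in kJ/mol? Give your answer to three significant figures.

ΔT = 31.16 − 25.20 = 5.96 °C
q_cal = C_cal × ΔT = 7.61 × 5.96 = 45.3556 kJ
n = 1.72 / 122.12 = 0.01408 mol
q_rxn = −q_cal = -45.3556 kJ
ΔH = -45.3556 / 0.01408 = -3221 kJ/mol

ΔH = -3220 kJ/mol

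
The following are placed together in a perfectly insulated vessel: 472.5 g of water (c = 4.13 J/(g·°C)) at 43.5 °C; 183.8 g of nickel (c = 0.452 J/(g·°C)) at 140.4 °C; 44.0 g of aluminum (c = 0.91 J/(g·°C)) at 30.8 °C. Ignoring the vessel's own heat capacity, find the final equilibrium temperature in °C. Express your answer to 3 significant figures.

Σ mᵢcᵢ(T − Tᵢ) = 0  ⇒  T = Σ mᵢcᵢTᵢ / Σ mᵢcᵢ
Σ mᵢcᵢ = 472.5×4.13 + 183.8×0.452 + 44.0×0.91 = 2074.5426
Σ mᵢcᵢTᵢ = 1951.425×43.5 + 83.0776×140.4 + 40.04×30.8 = 97784
T = 97784 / 2074.5426 = 47.14 °C

T_f = 47.1 °C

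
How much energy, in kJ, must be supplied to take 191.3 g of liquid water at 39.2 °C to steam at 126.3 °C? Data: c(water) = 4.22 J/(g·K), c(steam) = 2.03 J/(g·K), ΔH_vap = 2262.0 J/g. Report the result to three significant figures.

q = 492 kJ

q1 (heat water 39.2→100.0 °C): 191.3 × 4.22 × 60.8 = 49083 J
q2 (vaporize at 100 °C): 191.3 × 2262.0 = 432721 J
q3 (heat steam 100.0→126.3 °C): 191.3 × 2.03 × 26.3 = 10213 J
Total: 49083 + 432721 + 10213 = 492017 J = 492 kJ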